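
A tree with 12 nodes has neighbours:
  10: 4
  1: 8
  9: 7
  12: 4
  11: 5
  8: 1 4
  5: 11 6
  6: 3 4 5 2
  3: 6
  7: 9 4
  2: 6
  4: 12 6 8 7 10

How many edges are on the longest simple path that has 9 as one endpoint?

Distances from 9 peak at 5, attained at 11.
9 – 7 – 4 – 6 – 5 – 11

5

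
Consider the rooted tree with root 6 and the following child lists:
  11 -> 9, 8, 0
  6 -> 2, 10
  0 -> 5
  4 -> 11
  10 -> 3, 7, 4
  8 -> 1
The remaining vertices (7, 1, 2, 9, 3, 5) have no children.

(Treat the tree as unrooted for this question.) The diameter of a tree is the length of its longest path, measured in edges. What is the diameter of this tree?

BFS from 2 reaches 1 last, at distance 6; BFS from 1 confirms no node is farther.
Path: 2 – 6 – 10 – 4 – 11 – 8 – 1.

6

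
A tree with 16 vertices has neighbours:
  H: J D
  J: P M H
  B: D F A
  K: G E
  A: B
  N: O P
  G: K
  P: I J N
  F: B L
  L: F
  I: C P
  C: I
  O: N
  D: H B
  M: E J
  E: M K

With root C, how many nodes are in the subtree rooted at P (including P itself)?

14

P's subtree: {P, J, N, M, H, O, E, D, K, B, G, F, A, L}, size 14.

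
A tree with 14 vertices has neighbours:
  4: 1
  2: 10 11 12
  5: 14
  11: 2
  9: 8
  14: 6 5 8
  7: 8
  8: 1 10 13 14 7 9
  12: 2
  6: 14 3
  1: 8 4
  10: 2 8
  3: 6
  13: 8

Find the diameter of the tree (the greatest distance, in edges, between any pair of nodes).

Starting from 12, a farthest node is 3 at distance 6.
One longest path: 12 - 2 - 10 - 8 - 14 - 6 - 3.
So the diameter is 6.

6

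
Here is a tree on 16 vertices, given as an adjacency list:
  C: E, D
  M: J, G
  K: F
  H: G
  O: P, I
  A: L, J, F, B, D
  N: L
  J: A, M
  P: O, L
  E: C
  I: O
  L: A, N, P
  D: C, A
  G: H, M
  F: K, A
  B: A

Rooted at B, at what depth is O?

4

B → A → L → P → O — 4 edges.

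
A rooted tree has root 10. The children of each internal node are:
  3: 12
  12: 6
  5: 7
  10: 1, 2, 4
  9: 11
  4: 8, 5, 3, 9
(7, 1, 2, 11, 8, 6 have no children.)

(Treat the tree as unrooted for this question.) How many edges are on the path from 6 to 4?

The path is 6 - 12 - 3 - 4, which has 3 edges.

3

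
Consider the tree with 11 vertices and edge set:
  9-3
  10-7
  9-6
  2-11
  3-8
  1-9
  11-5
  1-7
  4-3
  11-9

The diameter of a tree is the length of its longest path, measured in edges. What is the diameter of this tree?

A longest path is 10 – 7 – 1 – 9 – 11 – 2, with 5 edges.

5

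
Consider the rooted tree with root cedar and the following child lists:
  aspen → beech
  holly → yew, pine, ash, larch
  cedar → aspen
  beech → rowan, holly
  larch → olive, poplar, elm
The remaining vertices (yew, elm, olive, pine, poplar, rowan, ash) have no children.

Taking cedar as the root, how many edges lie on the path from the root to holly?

3

cedar – aspen – beech – holly — 3 edges.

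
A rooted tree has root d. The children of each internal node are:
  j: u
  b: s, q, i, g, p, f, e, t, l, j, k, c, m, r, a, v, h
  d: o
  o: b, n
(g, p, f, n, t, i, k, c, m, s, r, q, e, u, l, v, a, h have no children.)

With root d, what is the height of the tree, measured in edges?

A deepest node is u, reached by d – o – b – j – u.
That path has 4 edges, so the height is 4.

4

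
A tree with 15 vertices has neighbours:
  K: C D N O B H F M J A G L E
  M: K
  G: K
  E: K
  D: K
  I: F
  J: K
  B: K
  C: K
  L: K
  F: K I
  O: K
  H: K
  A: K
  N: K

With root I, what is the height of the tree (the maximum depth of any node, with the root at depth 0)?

A deepest node is C, reached by I – F – K – C.
That path has 3 edges, so the height is 3.

3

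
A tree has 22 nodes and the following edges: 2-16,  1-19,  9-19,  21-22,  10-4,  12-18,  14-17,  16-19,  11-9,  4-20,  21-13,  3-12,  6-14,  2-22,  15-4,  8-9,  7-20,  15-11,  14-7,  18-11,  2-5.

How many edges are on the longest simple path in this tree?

Starting from 13, a farthest node is 17 at distance 13.
One longest path: 13-21-22-2-16-19-9-11-15-4-20-7-14-17.
So the diameter is 13.

13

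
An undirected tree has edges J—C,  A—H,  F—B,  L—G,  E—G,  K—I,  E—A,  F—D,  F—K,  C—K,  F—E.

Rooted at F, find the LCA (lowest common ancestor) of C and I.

C's ancestor chain is C, K, F and I's is I, K, F; they first meet at K.

K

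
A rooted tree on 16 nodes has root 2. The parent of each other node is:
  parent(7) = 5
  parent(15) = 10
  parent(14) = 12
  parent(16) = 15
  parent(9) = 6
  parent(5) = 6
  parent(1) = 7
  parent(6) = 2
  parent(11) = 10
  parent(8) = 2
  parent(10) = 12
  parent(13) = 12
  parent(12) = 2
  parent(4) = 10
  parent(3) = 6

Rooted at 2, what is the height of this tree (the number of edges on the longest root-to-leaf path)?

4

A deepest node is 16, reached by 2 → 12 → 10 → 15 → 16.
That path has 4 edges, so the height is 4.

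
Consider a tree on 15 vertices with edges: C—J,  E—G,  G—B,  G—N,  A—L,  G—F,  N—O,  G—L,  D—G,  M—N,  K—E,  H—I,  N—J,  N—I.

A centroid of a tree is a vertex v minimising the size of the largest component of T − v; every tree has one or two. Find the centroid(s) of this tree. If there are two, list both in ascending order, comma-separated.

G

If G is removed the pieces have sizes 7, 2, 2, 1, 1, 1, all ≤ ⌊15/2⌋ = 7.
No neighbour of G does as well, so G is the unique centroid.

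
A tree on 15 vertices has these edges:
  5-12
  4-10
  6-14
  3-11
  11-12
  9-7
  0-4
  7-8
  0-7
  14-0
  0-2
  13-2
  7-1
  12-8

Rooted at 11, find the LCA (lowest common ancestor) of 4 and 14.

Path 4→root: 4 0 7 8 12 11; path 14→root: 14 0 7 8 12 11.
First common node: 0.

0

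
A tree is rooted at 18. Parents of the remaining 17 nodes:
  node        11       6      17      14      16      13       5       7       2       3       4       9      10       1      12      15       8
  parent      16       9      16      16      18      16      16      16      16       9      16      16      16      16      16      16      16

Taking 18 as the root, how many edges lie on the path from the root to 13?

2

Path from 18 to 13: 18 – 16 – 13, which has 2 edges.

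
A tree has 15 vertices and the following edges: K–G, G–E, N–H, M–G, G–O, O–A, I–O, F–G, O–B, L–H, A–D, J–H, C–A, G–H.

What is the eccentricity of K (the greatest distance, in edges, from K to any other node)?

Distances from K peak at 4, attained at D (C also at distance 4).
K-G-O-A-D

4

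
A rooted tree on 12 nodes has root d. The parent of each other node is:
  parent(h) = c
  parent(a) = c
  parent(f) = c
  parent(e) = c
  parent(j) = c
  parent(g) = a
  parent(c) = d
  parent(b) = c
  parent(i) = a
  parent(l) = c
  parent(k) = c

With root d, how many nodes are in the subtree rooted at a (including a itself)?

Descendants of a (including itself): a, i, g. That's 3.

3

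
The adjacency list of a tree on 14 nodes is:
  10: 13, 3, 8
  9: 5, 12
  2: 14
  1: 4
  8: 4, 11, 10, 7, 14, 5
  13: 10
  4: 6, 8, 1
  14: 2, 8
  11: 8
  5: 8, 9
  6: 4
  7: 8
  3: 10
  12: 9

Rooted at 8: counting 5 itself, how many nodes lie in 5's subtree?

Descendants of 5 (including itself): 5, 9, 12. That's 3.

3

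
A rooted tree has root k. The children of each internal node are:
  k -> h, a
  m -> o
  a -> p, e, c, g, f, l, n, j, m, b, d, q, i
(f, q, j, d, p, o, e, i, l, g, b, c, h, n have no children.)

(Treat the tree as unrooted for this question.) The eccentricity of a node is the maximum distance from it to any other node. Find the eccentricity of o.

The node farthest from o is h, via o-m-a-k-h — 4 edges.

4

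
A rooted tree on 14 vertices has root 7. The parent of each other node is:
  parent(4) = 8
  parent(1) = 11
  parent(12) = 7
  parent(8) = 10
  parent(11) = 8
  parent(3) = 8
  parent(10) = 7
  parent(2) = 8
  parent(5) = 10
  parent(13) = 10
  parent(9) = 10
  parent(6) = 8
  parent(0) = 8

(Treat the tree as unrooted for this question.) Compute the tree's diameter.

5

BFS from 1 reaches 12 last, at distance 5; BFS from 12 confirms no node is farther.
Path: 1–11–8–10–7–12.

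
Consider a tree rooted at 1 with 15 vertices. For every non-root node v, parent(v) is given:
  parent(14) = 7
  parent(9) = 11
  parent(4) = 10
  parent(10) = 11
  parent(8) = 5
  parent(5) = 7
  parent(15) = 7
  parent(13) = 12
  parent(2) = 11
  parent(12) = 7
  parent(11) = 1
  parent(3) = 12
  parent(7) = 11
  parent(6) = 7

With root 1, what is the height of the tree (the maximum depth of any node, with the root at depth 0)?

13 sits deepest: 1–11–7–12–13 — 4 edges from the root.

4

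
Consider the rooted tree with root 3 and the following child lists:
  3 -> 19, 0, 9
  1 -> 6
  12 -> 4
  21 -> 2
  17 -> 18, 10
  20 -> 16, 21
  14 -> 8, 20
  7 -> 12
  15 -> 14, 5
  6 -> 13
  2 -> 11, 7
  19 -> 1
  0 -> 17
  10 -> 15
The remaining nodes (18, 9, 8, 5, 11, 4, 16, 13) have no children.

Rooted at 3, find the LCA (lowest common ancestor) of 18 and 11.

17

Path 18→root: 18 17 0 3; path 11→root: 11 2 21 20 14 15 10 17 0 3.
First common node: 17.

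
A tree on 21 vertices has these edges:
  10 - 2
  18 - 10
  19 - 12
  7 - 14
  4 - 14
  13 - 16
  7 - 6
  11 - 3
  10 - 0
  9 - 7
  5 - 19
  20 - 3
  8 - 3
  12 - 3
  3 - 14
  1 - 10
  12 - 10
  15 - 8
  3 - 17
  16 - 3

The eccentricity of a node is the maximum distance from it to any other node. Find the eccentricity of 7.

The node farthest from 7 is 5 (18, 0, 1, 2 also at distance 5), via 7-14-3-12-19-5 — 5 edges.

5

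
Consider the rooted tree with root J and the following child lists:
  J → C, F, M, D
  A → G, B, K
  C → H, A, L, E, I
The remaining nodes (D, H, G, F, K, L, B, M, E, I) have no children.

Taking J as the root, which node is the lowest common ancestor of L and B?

L's ancestor chain is L, C, J and B's is B, A, C, J; they first meet at C.

C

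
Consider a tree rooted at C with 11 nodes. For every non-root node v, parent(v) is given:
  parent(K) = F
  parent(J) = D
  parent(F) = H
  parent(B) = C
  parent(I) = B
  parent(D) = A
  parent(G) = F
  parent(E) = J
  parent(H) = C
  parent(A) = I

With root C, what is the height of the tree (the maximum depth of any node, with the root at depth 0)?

6

The longest root-to-leaf path is C – B – I – A – D – J – E (6 edges).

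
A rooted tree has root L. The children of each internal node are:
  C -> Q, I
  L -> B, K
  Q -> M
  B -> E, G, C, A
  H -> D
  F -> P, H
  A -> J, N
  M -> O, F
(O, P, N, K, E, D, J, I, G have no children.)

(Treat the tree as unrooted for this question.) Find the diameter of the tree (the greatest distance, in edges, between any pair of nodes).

8

Starting from D, a farthest node is K at distance 8.
One longest path: D - H - F - M - Q - C - B - L - K.
So the diameter is 8.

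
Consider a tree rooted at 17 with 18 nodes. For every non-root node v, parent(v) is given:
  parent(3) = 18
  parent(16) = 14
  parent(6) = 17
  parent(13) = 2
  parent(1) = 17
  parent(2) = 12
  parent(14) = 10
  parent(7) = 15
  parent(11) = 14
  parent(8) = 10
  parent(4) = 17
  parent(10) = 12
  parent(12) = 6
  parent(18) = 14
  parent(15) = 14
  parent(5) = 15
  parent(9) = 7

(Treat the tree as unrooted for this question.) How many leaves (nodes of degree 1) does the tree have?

9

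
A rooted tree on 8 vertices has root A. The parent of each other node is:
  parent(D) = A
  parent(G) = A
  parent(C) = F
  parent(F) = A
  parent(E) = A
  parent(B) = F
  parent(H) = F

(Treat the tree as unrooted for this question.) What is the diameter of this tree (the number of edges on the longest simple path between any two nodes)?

3

Starting from B, a farthest node is G at distance 3.
One longest path: B-F-A-G.
So the diameter is 3.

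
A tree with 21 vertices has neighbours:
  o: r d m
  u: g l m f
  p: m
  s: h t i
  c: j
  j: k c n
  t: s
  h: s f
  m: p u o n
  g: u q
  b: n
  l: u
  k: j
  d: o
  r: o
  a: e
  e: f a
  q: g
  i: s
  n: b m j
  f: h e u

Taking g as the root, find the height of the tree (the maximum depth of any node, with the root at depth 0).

A deepest node is k, reached by g-u-m-n-j-k.
That path has 5 edges, so the height is 5.

5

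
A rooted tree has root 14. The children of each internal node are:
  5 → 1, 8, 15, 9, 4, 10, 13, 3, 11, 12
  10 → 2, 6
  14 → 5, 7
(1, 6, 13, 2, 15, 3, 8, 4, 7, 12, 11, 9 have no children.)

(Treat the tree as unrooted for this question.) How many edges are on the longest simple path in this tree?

4

A longest path is 7–14–5–10–6, with 4 edges.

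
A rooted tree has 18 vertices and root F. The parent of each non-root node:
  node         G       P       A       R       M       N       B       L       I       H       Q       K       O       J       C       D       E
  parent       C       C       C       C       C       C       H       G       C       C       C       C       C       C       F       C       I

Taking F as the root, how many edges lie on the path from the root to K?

Path from F to K: F → C → K, which has 2 edges.

2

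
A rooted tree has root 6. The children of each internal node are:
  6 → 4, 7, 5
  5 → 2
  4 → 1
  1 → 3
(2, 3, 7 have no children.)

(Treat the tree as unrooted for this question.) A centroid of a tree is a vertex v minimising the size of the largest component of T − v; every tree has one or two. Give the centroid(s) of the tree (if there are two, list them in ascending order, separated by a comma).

Removing 6 splits the tree into components of sizes 3, 2, 1; the largest is 3 ≤ ⌊7/2⌋ = 3.
Every other node leaves some component of size > 3, so the centroid is unique.

6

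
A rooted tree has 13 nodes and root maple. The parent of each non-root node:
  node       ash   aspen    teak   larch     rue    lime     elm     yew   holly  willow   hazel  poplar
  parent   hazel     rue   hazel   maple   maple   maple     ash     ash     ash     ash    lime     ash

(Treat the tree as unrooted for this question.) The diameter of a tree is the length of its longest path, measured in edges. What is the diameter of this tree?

6

A longest path is poplar – ash – hazel – lime – maple – rue – aspen, with 6 edges.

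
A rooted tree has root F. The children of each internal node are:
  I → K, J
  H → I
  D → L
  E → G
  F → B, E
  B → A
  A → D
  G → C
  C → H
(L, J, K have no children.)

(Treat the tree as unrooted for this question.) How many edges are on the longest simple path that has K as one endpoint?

Distances from K peak at 10, attained at L.
K–I–H–C–G–E–F–B–A–D–L

10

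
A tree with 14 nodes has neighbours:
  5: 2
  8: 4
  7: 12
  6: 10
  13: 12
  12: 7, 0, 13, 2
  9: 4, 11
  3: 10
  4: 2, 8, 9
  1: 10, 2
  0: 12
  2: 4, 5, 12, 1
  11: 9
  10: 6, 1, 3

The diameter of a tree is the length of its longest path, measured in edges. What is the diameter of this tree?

6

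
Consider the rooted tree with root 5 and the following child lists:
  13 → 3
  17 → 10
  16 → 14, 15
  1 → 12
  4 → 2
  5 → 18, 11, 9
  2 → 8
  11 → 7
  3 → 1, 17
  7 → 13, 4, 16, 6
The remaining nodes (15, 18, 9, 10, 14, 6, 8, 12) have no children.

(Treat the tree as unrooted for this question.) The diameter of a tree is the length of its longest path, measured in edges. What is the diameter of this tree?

7

BFS from 10 reaches 9 last, at distance 7; BFS from 9 confirms no node is farther.
Path: 10 – 17 – 3 – 13 – 7 – 11 – 5 – 9.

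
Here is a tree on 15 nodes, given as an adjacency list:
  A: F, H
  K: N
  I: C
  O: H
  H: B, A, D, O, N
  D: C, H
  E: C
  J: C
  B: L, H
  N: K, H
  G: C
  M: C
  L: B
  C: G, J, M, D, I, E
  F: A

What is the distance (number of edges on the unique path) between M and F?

5

The path is M - C - D - H - A - F, which has 5 edges.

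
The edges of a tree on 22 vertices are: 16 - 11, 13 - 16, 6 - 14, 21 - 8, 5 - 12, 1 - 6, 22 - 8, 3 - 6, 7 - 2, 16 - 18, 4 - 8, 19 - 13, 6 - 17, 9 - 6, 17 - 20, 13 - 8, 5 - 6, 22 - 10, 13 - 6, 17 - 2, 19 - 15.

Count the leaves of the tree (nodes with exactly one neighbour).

Degree-1 nodes: 1, 3, 4, 7, 9, 10, 11, 12, 14, 15, 18, 20, 21 — 13 of them.

13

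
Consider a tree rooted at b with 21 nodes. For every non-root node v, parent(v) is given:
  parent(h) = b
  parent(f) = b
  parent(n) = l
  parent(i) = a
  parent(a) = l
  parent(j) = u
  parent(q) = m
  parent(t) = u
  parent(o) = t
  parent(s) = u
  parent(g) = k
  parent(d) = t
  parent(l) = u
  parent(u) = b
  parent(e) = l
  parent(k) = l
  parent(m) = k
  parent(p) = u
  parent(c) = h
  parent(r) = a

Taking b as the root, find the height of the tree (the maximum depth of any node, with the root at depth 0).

A deepest node is q, reached by b–u–l–k–m–q.
That path has 5 edges, so the height is 5.

5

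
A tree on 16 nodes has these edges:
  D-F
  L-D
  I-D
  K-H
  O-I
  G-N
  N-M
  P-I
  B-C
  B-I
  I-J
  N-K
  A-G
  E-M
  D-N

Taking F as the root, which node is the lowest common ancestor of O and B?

I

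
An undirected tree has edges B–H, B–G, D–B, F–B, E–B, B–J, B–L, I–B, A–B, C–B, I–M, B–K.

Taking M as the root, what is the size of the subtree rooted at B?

B's subtree: {B, C, G, D, J, E, H, F, K, A, L}, size 11.

11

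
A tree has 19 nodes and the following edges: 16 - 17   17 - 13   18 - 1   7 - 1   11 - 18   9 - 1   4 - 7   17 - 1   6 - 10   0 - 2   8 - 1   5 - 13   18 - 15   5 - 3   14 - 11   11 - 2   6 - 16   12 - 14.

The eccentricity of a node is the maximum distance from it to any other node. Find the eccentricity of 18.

Distances from 18 peak at 5, attained at 10 (3 also at distance 5).
18 – 1 – 17 – 16 – 6 – 10

5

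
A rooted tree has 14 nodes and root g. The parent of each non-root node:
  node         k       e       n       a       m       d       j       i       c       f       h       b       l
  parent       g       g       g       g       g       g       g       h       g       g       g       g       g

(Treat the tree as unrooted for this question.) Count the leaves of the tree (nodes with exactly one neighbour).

Exactly 12 nodes have a single neighbour: a, b, c, d, e, f, i, j, k, l, m, n.

12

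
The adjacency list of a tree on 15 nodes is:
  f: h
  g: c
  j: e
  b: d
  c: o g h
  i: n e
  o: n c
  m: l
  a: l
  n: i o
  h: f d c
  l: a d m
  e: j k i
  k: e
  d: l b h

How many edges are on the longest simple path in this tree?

9

A longest path is k – e – i – n – o – c – h – d – l – m, with 9 edges.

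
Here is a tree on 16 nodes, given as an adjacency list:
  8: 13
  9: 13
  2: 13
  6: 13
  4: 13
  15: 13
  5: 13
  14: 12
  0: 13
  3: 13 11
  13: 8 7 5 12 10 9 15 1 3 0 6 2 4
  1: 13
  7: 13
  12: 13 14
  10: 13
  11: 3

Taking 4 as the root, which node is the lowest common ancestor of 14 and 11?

14's ancestor chain is 14, 12, 13, 4 and 11's is 11, 3, 13, 4; they first meet at 13.

13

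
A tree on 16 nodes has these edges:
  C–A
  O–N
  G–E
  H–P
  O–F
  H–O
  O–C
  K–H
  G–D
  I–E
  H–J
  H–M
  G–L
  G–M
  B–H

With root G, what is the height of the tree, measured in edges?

A deepest node is A, reached by G-M-H-O-C-A.
That path has 5 edges, so the height is 5.

5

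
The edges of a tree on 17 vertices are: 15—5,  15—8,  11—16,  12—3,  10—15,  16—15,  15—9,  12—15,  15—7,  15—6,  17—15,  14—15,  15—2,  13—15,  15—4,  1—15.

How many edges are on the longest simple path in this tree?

Starting from 3, a farthest node is 11 at distance 4.
One longest path: 3 - 12 - 15 - 16 - 11.
So the diameter is 4.

4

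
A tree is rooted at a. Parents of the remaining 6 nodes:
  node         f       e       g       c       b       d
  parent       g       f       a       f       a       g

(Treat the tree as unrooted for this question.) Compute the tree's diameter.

A longest path is b – a – g – f – c, with 4 edges.

4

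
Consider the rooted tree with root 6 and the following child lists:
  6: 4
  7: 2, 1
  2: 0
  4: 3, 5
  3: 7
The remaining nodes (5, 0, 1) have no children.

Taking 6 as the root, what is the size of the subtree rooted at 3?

5

Descendants of 3 (including itself): 3, 7, 2, 1, 0. That's 5.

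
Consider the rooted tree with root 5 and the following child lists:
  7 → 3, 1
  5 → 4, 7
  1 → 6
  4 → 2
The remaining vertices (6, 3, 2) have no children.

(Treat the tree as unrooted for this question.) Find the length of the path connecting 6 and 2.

Walking from 6: 6–1–7–5–4–2. Length 5.

5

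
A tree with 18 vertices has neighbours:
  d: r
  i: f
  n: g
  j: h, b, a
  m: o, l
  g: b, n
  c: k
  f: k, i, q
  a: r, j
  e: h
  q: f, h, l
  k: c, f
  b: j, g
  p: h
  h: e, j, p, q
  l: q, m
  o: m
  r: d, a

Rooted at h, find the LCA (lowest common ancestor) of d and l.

h

d's ancestor chain is d, r, a, j, h and l's is l, q, h; they first meet at h.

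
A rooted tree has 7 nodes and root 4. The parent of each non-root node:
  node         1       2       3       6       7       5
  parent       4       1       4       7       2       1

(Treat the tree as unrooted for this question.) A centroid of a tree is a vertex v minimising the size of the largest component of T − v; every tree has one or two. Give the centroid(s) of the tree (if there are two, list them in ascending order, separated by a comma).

1

If 1 is removed the pieces have sizes 3, 2, 1, all ≤ ⌊7/2⌋ = 3.
Every other node leaves some component of size > 3, so the centroid is unique.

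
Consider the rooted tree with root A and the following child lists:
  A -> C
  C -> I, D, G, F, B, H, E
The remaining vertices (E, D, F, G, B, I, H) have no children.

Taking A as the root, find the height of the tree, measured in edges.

G sits deepest: A-C-G — 2 edges from the root.

2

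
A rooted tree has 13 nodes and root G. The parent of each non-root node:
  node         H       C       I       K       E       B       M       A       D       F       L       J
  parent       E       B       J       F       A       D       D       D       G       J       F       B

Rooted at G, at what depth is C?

3

Climbing from C to the root: C → B → D → G. That's 3 steps.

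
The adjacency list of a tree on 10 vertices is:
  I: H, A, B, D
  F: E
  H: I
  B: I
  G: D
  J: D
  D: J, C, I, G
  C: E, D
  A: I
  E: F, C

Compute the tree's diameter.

BFS from F reaches H last, at distance 5; BFS from H confirms no node is farther.
Path: F–E–C–D–I–H.

5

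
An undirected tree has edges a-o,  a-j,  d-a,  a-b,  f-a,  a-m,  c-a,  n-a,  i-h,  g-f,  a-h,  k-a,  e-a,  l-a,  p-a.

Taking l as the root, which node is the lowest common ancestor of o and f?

Path o→root: o a l; path f→root: f a l.
First common node: a.

a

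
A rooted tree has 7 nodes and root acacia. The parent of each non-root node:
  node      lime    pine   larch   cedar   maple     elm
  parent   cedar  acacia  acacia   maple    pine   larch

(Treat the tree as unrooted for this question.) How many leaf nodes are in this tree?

Exactly 2 nodes have a single neighbour: elm, lime.

2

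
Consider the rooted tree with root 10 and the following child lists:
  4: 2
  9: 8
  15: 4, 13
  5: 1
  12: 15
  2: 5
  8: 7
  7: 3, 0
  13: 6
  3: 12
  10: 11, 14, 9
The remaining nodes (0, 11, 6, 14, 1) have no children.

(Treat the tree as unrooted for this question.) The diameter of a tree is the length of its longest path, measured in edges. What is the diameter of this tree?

A longest path is 14 – 10 – 9 – 8 – 7 – 3 – 12 – 15 – 4 – 2 – 5 – 1, with 11 edges.

11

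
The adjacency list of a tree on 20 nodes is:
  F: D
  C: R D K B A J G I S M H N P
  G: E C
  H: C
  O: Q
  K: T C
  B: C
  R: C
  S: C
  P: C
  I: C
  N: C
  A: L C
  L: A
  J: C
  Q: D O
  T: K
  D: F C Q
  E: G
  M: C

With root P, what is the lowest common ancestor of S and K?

C

S's ancestor chain is S, C, P and K's is K, C, P; they first meet at C.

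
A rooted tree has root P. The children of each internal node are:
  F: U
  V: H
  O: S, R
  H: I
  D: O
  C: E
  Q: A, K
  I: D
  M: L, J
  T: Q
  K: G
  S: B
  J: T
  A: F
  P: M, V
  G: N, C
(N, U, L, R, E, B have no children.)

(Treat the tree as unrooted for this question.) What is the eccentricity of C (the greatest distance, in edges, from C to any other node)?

14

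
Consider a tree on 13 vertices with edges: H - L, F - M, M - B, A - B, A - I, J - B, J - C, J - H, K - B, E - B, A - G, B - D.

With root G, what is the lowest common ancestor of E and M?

B

Ancestors of E (toward the root): E, B, A, G.
Ancestors of M: M, B, A, G.
The deepest node appearing in both lists is B.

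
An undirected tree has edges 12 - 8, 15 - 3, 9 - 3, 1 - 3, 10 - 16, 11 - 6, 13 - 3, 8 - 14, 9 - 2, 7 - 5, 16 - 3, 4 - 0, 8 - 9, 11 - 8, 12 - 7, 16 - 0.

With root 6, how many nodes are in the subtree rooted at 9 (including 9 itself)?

9's subtree: {9, 3, 2, 15, 16, 13, 1, 0, 10, 4}, size 10.

10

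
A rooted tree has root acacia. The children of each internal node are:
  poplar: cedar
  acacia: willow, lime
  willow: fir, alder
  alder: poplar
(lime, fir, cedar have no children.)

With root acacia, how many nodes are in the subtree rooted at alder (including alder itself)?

3

The subtree rooted at alder contains: alder, poplar, cedar — 3 nodes.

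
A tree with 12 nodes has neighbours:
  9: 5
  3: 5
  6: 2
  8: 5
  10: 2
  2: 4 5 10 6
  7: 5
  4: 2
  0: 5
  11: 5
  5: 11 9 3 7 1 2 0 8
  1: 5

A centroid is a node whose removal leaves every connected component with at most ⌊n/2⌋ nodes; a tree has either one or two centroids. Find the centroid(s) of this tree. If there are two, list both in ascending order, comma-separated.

Removing 5 splits the tree into components of sizes 4, 1, 1, 1, 1, 1, 1, 1; the largest is 4 ≤ ⌊12/2⌋ = 6.
No neighbour of 5 does as well, so 5 is the unique centroid.

5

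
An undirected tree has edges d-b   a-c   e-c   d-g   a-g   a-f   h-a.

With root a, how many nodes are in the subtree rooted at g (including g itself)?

The subtree rooted at g contains: g, d, b — 3 nodes.

3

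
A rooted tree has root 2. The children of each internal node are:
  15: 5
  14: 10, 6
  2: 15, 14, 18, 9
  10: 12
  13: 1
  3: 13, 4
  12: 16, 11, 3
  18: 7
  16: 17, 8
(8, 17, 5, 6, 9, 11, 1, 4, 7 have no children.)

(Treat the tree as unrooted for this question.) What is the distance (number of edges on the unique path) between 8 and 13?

4

Walking from 8: 8 - 16 - 12 - 3 - 13. Length 4.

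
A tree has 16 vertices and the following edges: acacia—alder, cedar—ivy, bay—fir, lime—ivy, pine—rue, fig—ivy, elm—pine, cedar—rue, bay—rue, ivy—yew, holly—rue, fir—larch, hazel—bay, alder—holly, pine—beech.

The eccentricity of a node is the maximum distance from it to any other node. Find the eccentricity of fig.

The node farthest from fig is acacia (larch also at distance 6), via fig-ivy-cedar-rue-holly-alder-acacia — 6 edges.

6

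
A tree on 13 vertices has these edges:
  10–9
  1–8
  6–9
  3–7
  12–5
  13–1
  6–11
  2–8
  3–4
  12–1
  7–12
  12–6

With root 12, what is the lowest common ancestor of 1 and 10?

Ancestors of 1 (toward the root): 1, 12.
Ancestors of 10: 10, 9, 6, 12.
The deepest node appearing in both lists is 12.

12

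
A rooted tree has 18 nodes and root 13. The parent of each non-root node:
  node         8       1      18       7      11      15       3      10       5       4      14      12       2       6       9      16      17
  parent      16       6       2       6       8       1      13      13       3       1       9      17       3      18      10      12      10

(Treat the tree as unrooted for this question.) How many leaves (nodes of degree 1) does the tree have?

6

The leaves are 4, 5, 7, 11, 14, 15.
That is 6 leaves.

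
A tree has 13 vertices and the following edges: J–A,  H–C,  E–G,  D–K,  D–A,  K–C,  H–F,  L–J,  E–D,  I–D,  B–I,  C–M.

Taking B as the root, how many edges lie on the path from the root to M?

Climbing from M to the root: M – C – K – D – I – B. That's 5 steps.

5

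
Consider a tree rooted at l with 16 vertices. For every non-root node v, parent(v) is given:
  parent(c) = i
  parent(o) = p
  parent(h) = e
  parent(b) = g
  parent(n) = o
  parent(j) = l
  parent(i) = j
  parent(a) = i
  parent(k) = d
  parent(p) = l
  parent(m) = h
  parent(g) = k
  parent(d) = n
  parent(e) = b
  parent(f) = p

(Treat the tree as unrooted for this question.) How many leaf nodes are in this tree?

4

Exactly 4 nodes have a single neighbour: a, c, f, m.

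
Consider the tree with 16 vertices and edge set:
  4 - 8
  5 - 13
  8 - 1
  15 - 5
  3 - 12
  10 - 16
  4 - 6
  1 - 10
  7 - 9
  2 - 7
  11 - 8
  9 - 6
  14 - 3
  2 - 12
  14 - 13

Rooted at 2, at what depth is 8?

5

Climbing from 8 to the root: 8 – 4 – 6 – 9 – 7 – 2. That's 5 steps.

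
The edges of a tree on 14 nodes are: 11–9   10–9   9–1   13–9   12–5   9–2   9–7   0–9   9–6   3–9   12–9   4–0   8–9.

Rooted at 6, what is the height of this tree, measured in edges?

3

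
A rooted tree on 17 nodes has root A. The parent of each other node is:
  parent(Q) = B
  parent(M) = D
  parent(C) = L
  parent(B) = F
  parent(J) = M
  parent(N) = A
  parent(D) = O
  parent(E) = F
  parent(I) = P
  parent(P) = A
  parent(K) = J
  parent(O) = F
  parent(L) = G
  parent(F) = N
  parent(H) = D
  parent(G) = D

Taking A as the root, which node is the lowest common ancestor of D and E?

D's ancestor chain is D, O, F, N, A and E's is E, F, N, A; they first meet at F.

F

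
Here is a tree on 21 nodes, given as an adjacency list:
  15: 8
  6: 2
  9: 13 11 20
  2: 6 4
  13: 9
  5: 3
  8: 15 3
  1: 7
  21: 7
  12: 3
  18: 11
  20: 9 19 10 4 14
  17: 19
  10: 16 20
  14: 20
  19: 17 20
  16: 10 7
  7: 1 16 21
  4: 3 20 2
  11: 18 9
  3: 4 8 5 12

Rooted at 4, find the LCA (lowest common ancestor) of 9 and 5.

Path 9→root: 9 20 4; path 5→root: 5 3 4.
First common node: 4.

4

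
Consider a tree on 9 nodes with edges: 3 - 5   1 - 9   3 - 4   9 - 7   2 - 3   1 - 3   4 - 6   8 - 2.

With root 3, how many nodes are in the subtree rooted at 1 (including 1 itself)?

Descendants of 1 (including itself): 1, 9, 7. That's 3.

3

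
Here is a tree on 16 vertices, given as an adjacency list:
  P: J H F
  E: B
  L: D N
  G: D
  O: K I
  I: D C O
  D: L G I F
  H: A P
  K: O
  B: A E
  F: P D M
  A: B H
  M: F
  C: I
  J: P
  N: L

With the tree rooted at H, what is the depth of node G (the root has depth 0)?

Climbing from G to the root: G–D–F–P–H. That's 4 steps.

4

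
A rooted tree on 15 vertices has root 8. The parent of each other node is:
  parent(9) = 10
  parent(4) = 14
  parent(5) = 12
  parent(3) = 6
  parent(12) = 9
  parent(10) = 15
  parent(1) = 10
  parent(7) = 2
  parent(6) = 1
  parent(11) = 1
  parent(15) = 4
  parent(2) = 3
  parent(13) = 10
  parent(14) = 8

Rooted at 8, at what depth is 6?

8 – 14 – 4 – 15 – 10 – 1 – 6 — 6 edges.

6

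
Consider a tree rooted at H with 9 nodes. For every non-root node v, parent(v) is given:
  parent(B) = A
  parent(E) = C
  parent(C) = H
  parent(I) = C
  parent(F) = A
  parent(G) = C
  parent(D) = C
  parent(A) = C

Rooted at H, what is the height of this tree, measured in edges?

The longest root-to-leaf path is H-C-A-B (3 edges).

3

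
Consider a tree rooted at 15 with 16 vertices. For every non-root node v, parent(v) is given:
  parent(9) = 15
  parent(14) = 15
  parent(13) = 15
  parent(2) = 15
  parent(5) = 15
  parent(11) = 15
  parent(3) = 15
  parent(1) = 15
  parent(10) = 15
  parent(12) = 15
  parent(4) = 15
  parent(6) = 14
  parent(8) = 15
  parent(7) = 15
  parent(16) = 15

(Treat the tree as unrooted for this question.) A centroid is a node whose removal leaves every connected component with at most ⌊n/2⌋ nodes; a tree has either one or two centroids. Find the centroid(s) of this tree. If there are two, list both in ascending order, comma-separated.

Removing 15 splits the tree into components of sizes 2, 1, 1, 1, 1, 1, 1, 1, 1, 1, 1, 1, 1, 1; the largest is 2 ≤ ⌊16/2⌋ = 8.
Every other node leaves some component of size > 8, so the centroid is unique.

15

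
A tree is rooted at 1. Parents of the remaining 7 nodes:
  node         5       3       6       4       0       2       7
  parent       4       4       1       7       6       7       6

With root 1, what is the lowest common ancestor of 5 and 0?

6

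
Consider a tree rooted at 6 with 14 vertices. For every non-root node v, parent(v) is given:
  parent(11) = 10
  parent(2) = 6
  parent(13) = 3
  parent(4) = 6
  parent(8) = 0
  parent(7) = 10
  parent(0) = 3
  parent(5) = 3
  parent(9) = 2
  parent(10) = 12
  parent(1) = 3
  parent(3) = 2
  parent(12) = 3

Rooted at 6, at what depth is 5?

Path from 6 to 5: 6 → 2 → 3 → 5, which has 3 edges.

3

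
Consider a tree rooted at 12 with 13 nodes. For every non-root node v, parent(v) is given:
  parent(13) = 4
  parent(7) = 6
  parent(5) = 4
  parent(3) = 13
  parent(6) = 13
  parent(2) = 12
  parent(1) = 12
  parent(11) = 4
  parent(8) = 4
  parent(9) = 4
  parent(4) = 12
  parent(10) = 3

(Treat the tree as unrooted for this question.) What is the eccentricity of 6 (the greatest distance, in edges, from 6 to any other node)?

Distances from 6 peak at 4, attained at 1 (2 also at distance 4).
6-13-4-12-1

4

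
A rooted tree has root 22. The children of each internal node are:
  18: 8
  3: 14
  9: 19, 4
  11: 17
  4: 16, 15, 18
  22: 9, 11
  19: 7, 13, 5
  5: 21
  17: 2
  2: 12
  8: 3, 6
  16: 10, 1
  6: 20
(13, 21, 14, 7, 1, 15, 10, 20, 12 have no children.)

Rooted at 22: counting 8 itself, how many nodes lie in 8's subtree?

5

The subtree rooted at 8 contains: 8, 6, 3, 20, 14 — 5 nodes.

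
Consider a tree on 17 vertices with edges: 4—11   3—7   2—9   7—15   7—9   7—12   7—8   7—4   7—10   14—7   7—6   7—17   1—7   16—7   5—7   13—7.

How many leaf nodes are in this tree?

Degree-1 nodes: 1, 2, 3, 5, 6, 8, 10, 11, 12, 13, 14, 15, 16, 17 — 14 of them.

14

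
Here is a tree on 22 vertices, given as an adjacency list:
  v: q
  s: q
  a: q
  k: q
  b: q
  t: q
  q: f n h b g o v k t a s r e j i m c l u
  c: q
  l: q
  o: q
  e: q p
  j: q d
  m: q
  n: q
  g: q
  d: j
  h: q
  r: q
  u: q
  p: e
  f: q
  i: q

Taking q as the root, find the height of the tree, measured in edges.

2

A deepest node is p, reached by q-e-p.
That path has 2 edges, so the height is 2.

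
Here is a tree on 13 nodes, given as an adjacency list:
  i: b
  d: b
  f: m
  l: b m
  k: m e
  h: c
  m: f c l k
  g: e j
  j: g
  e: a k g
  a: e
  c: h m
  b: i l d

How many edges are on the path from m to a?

3

m–k–e–a: 3 edges.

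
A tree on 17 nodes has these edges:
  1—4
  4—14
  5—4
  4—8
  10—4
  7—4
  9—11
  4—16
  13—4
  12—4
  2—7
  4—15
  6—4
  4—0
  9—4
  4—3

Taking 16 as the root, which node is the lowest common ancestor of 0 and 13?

0's ancestor chain is 0, 4, 16 and 13's is 13, 4, 16; they first meet at 4.

4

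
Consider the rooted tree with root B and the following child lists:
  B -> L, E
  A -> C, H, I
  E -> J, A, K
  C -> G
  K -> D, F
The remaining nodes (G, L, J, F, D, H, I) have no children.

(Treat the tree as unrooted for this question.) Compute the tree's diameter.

5

Starting from G, a farthest node is D at distance 5.
One longest path: G-C-A-E-K-D.
So the diameter is 5.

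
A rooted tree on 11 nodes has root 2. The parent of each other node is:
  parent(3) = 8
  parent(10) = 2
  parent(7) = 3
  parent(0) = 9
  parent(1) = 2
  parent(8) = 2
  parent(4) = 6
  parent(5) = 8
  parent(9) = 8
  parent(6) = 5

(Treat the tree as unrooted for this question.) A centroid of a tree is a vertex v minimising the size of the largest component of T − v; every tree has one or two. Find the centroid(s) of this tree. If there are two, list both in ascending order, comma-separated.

8

If 8 is removed the pieces have sizes 3, 3, 2, 2, all ≤ ⌊11/2⌋ = 5.
No neighbour of 8 does as well, so 8 is the unique centroid.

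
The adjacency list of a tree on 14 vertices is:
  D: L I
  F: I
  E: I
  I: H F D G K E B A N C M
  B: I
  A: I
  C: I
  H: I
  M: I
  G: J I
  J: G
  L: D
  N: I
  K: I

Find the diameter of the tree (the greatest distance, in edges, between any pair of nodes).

BFS from J reaches L last, at distance 4; BFS from L confirms no node is farther.
Path: J-G-I-D-L.

4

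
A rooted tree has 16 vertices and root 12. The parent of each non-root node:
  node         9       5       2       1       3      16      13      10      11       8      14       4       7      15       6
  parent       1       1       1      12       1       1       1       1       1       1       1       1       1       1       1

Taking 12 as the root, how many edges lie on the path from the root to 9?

2

Climbing from 9 to the root: 9 → 1 → 12. That's 2 steps.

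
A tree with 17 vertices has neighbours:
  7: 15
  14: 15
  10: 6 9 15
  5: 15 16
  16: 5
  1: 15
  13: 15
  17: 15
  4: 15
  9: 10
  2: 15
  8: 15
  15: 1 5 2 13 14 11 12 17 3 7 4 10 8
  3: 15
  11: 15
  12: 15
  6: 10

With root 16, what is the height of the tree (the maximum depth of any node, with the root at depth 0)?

9 sits deepest: 16 – 5 – 15 – 10 – 9 — 4 edges from the root.

4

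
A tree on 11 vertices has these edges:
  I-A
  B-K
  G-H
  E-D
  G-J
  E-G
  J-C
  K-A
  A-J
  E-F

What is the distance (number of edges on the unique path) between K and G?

3

The path is K–A–J–G, which has 3 edges.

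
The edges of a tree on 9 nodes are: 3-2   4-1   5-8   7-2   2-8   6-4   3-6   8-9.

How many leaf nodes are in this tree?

4

Degree-1 nodes: 1, 5, 7, 9 — 4 of them.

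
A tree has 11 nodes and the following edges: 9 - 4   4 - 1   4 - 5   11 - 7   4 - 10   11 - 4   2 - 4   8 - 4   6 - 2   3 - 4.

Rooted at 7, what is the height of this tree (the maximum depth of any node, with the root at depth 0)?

4

The longest root-to-leaf path is 7-11-4-2-6 (4 edges).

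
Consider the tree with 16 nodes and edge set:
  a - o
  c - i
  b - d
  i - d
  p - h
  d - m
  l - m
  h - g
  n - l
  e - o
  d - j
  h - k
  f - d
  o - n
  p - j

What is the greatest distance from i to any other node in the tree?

6

Distances from i peak at 6, attained at a (e also at distance 6).
i-d-m-l-n-o-a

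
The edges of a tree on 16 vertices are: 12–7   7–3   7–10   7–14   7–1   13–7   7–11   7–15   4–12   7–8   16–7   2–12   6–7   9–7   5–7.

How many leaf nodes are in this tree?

Degree-1 nodes: 1, 2, 3, 4, 5, 6, 8, 9, 10, 11, 13, 14, 15, 16 — 14 of them.

14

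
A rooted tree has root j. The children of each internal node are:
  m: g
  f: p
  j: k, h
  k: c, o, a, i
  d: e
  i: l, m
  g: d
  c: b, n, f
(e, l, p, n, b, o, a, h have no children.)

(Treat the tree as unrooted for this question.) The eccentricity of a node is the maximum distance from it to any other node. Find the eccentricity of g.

A farthest node from g is p.
The path g–m–i–k–c–f–p has 6 edges.

6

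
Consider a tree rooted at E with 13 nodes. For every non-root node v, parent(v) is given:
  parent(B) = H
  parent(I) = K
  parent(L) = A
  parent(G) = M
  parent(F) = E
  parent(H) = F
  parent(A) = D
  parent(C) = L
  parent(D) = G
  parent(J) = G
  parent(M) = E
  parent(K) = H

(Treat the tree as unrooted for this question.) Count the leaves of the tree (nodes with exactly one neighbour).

4

Degree-1 nodes: B, C, I, J — 4 of them.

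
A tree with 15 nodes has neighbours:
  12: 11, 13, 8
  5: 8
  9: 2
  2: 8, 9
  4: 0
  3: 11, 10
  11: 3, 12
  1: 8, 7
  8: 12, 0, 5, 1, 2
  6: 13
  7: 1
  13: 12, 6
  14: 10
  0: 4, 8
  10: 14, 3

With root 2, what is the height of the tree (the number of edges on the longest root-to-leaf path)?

6

14 sits deepest: 2-8-12-11-3-10-14 — 6 edges from the root.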